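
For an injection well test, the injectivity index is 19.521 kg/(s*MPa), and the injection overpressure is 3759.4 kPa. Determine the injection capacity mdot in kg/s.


mdot = II * dP / 1000
mdot = 19.521 * 3759.4 / 1000
mdot = 73.387 kg/s


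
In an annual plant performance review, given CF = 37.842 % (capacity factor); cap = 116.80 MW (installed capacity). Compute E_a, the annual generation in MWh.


E_a = CF / 100 * cap * 8760
E_a = 37.842 / 100 * 116.80 * 8760
E_a = 3.8719e+05 MWh


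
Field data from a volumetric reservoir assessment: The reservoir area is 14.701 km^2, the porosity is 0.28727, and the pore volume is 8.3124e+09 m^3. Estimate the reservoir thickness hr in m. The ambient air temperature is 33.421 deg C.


hr = Vp / (A * 1e6 * phi)
hr = 8.3124e+09 / (14.701 * 1e6 * 0.28727)
hr = 1968.3 m


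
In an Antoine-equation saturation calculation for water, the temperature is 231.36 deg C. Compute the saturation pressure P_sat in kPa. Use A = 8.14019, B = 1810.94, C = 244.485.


P_sat = 10^(A - B/(C + T)) / 760 * 0.101325
P_sat = 10^(8.14019 - 1810.94/(244.485 + 231.36)) / 760 * 0.101325
P_sat = 2.879771 MPa
Convert: 2.879771 MPa * 1000.0 = 2879.8 kPa
P_sat = 2879.8 kPa


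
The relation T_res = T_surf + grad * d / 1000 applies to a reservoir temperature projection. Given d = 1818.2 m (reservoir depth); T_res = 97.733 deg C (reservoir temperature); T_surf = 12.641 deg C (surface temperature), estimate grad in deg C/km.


grad = (T_res - T_surf) / d * 1000
grad = (97.733 - 12.641) / 1818.2 * 1000
grad = 46.800 deg C/km


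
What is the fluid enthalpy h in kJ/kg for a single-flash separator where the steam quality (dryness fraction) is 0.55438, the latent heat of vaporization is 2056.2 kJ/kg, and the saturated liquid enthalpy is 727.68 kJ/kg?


h = hf + x * hfg
h = 727.68 + 0.55438 * 2056.2
h = 1867.6 kJ/kg


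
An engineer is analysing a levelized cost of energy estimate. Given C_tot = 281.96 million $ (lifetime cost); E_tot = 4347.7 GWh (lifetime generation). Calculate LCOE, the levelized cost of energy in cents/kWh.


LCOE = C_tot / E_tot * 100
LCOE = 281.96 / 4347.7 * 100
LCOE = 6.4853 cents/kWh


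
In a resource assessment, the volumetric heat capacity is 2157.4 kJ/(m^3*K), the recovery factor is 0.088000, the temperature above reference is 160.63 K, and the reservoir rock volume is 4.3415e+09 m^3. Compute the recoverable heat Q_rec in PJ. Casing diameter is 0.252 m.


Step 1: Q_s = Vr*rhoc*dT/1e12 = 4.3415e+09*2157.4*160.63/1e12 = 1504.517 PJ
Step 2: Q_rec = Q_s * RF = 1504.517 * 0.088 = 132.40 PJ
Q_rec = 132.40 PJ


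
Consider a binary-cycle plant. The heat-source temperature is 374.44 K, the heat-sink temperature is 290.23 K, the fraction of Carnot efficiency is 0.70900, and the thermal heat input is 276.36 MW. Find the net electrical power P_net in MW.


Step 1: eta = (1 - Tc/Th)*f = (1 - 290.23/374.44)*0.709 = 0.1594512
Step 2: P_net = eta * Q_in = 0.1594512 * 276.36 = 44.066 MW
P_net = 44.066 MW


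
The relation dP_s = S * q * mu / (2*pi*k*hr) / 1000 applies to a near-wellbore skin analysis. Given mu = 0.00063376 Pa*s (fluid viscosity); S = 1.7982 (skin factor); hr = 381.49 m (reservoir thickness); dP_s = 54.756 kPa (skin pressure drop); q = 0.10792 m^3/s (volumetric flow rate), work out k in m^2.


k = S*q*mu / (2*pi*dP_s*1000*hr)
k = 1.7982*0.10792*0.00063376 / (2*pi*54.756*1000*381.49)
k = 9.3707e-13 m^2


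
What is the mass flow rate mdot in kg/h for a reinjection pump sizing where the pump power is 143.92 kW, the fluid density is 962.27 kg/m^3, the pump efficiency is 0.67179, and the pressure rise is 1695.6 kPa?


mdot = P_pump * rho * eta / dP
mdot = 143.92 * 962.27 * 0.67179 / 1695.6
mdot = 54.86915 kg/s
Convert: 54.86915 kg/s * 3600.0 = 1.9753e+05 kg/h
mdot = 1.9753e+05 kg/h


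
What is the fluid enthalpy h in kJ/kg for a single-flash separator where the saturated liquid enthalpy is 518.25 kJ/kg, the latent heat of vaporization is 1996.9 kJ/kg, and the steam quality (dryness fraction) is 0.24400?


h = hf + x * hfg
h = 518.25 + 0.24400 * 1996.9
h = 1005.5 kJ/kg


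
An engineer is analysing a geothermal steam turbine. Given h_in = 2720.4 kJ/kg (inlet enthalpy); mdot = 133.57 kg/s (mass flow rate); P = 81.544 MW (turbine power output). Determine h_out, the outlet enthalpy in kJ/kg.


h_out = h_in - P * 1000 / mdot
h_out = 2720.4 - 81.544 * 1000 / 133.57
h_out = 2109.9 kJ/kg


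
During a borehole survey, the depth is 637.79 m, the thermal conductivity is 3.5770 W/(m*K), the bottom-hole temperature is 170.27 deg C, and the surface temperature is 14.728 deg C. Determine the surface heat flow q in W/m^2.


Step 1: grad = (T_d - T_surf)/d * 1000 = (170.27 - 14.728)/637.79 * 1000 = 243.8765 deg C/km
Step 2: q = k * grad / 1000 = 3.577 * 243.8765 / 1000 = 0.87235 W/m^2
q = 0.87235 W/m^2


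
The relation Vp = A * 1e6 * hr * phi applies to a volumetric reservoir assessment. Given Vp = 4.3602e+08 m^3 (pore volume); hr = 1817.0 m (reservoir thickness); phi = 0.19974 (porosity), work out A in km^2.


A = Vp / (1e6 * hr * phi)
A = 4.3602e+08 / (1e6 * 1817.0 * 0.19974)
A = 1.2014 km^2


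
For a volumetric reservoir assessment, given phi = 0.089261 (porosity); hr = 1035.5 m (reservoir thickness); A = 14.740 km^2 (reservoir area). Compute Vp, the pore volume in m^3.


Vp = A * 1e6 * hr * phi
Vp = 14.740 * 1e6 * 1035.5 * 0.089261
Vp = 1.3624e+09 m^3


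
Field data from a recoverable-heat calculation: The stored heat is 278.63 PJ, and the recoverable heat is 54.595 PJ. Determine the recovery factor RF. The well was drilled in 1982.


RF = Q_rec / Q_s
RF = 54.595 / 278.63
RF = 0.19594


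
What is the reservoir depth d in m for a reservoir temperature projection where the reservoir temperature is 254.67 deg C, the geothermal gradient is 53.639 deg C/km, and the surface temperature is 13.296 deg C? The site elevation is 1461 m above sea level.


d = (T_res - T_surf) / grad * 1000
d = (254.67 - 13.296) / 53.639 * 1000
d = 4500.0 m


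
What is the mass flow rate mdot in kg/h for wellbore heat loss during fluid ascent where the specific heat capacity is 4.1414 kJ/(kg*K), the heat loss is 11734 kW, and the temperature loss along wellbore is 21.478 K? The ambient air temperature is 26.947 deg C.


mdot = Q_loss / (cp * dT)
mdot = 11734 / (4.1414 * 21.478)
mdot = 131.9183 kg/s
Convert: 131.9183 kg/s * 3600.0 = 4.7491e+05 kg/h
mdot = 4.7491e+05 kg/h


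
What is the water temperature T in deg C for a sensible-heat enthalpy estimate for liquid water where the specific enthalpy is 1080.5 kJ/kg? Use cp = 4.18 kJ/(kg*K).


T = h / cp
T = 1080.5 / 4.18
T = 258.49 deg C


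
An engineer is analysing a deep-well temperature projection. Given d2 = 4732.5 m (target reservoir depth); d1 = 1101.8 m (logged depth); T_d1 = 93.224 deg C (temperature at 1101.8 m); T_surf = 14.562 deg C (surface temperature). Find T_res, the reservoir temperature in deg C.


Step 1: grad = (T_d1 - T_surf)/d1 * 1000 = (93.224 - 14.562)/1101.8 * 1000 = 71.39408 deg C/km
Step 2: T_res = T_surf + grad*d2/1000 = 14.562 + 71.39408*4732.5/1000 = 352.43 deg C
T_res = 352.43 deg C


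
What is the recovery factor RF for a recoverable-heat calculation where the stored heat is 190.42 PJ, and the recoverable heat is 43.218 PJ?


RF = Q_rec / Q_s
RF = 43.218 / 190.42
RF = 0.22696


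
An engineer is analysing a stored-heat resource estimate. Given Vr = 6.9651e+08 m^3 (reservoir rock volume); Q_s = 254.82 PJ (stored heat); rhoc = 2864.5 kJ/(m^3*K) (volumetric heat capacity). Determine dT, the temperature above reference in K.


dT = Q_s * 1e12 / (Vr * rhoc)
dT = 254.82 * 1e12 / (6.9651e+08 * 2864.5)
dT = 127.72 K


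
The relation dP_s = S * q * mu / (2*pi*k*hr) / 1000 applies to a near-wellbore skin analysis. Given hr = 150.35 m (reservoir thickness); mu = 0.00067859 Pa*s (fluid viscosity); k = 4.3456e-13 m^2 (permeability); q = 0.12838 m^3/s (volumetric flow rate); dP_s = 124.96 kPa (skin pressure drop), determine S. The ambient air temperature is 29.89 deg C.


S = dP_s * 1000 * 2*pi*k*hr / (q*mu)
S = 124.96 * 1000 * 2*pi*4.3456e-13*150.35 / (0.12838*0.00067859)
S = 0.58884


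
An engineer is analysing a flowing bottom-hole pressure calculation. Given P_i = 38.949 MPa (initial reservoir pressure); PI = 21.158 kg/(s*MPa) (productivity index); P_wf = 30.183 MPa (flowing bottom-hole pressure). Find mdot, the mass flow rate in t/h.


mdot = (P_i - P_wf) * PI
mdot = (38.949 - 30.183) * 21.158
mdot = 185.4710 kg/s
Convert: 185.4710 kg/s * 3.6 = 667.70 t/h
mdot = 667.70 t/h


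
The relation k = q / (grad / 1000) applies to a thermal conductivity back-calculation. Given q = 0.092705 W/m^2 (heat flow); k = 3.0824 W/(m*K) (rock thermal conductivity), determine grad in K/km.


grad = q / k * 1000
grad = 0.092705 / 3.0824 * 1000
grad = 30.07559 deg C/km
Convert: 30.07559 deg C/km * 1.0 = 30.076 K/km
grad = 30.076 K/km


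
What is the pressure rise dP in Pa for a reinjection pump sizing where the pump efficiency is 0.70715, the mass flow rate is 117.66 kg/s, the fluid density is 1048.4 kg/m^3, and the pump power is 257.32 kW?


dP = P_pump * rho * eta / mdot
dP = 257.32 * 1048.4 * 0.70715 / 117.66
dP = 1621.374 kPa
Convert: 1621.374 kPa * 1000.0 = 1.6214e+06 Pa
dP = 1.6214e+06 Pa


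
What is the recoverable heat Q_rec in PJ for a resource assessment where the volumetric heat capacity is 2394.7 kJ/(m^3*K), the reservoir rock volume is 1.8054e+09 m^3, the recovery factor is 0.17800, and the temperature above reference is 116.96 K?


Step 1: Q_s = Vr*rhoc*dT/1e12 = 1.8054e+09*2394.7*116.96/1e12 = 505.6639 PJ
Step 2: Q_rec = Q_s * RF = 505.6639 * 0.178 = 90.008 PJ
Q_rec = 90.008 PJ


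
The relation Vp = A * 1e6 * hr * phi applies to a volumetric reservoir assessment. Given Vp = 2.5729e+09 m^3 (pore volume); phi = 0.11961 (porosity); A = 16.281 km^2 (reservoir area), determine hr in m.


hr = Vp / (A * 1e6 * phi)
hr = 2.5729e+09 / (16.281 * 1e6 * 0.11961)
hr = 1321.2 m


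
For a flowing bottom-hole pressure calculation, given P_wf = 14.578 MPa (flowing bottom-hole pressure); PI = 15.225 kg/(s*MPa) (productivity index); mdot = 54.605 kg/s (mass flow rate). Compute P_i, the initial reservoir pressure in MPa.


P_i = P_wf + mdot / PI
P_i = 14.578 + 54.605 / 15.225
P_i = 18.165 MPa


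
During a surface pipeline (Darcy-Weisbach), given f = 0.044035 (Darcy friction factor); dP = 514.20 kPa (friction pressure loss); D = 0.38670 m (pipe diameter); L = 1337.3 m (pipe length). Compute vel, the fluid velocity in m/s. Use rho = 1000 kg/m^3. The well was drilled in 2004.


vel = sqrt(dP*1000*2*D / (f*L*rho))
vel = sqrt(514.20*1000*2*0.38670 / (0.044035*1337.3*1000))
vel = 2.5987 m/s


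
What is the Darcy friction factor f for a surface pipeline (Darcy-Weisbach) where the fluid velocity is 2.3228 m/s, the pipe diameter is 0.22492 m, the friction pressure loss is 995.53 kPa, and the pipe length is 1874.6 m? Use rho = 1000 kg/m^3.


f = dP*1000 / ((L/D)*(rho*vel^2/2))
f = 995.53*1000 / ((1874.6/0.22492)*(1000*2.3228^2/2))
f = 0.044277


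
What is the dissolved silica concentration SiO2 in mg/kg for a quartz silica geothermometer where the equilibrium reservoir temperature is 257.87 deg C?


SiO2 = 10^(5.19 - 1309/(T_eq + 273.15))
SiO2 = 10^(5.19 - 1309/(257.87 + 273.15))
SiO2 = 530.80 mg/kg


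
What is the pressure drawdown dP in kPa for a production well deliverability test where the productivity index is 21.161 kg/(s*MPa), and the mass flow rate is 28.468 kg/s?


dP = mdot * 1000 / PI
dP = 28.468 * 1000 / 21.161
dP = 1345.3 kPa


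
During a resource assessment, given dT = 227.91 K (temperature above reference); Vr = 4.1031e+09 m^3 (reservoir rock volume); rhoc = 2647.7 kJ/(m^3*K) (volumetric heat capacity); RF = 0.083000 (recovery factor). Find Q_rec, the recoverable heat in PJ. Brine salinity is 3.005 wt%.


Step 1: Q_s = Vr*rhoc*dT/1e12 = 4.1031e+09*2647.7*227.91/1e12 = 2475.964 PJ
Step 2: Q_rec = Q_s * RF = 2475.964 * 0.083 = 205.51 PJ
Q_rec = 205.51 PJ


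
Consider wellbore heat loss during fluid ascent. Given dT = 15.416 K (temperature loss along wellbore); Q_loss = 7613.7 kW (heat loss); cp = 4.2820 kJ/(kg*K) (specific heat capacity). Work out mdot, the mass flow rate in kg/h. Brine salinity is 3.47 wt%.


mdot = Q_loss / (cp * dT)
mdot = 7613.7 / (4.2820 * 15.416)
mdot = 115.3393 kg/s
Convert: 115.3393 kg/s * 3600.0 = 4.1522e+05 kg/h
mdot = 4.1522e+05 kg/h


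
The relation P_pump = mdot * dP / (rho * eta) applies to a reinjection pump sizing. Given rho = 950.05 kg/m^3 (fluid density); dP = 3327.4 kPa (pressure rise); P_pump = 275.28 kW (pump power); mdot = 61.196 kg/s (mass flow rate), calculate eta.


eta = mdot * dP / (rho * P_pump)
eta = 61.196 * 3327.4 / (950.05 * 275.28)
eta = 0.77859


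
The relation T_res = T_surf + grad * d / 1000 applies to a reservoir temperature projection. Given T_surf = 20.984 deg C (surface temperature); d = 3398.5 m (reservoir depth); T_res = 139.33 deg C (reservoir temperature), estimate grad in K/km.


grad = (T_res - T_surf) / d * 1000
grad = (139.33 - 20.984) / 3398.5 * 1000
grad = 34.82301 deg C/km
Convert: 34.82301 deg C/km * 1.0 = 34.823 K/km
grad = 34.823 K/km


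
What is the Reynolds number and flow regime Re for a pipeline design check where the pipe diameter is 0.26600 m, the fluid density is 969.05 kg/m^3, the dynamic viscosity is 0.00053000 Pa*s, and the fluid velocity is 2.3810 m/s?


Step 1: Re = rho*vel*D/mu = 969.05*2.381*0.266/0.00053 = 1.1580e+06
Step 2: Re = 1.1580e+06 > 4000, so flow is turbulent.
Re = 1.1580e+06 (turbulent)


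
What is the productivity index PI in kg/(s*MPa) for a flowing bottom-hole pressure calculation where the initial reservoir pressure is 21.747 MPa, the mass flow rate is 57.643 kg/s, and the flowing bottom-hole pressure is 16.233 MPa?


PI = mdot / (P_i - P_wf)
PI = 57.643 / (21.747 - 16.233)
PI = 10.454 kg/(s*MPa)


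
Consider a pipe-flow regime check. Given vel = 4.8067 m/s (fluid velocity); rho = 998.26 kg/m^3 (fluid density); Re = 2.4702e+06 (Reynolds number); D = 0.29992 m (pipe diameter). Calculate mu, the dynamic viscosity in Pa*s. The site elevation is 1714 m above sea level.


mu = rho * vel * D / Re
mu = 998.26 * 4.8067 * 0.29992 / 2.4702e+06
mu = 0.00058259 Pa*s


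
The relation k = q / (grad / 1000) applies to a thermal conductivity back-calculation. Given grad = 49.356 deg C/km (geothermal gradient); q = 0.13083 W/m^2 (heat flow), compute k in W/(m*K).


k = q / (grad / 1000)
k = 0.13083 / (49.356 / 1000)
k = 2.6507 W/(m*K)


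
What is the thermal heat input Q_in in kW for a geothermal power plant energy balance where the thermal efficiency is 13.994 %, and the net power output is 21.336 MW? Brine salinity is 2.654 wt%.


Q_in = W_net / (eta / 100)
Q_in = 21.336 / (13.994 / 100)
Q_in = 152.4653 MW
Convert: 152.4653 MW * 1000.0 = 1.5247e+05 kW
Q_in = 1.5247e+05 kW


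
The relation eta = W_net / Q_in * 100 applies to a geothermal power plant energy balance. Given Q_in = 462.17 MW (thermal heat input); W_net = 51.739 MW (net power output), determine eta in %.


eta = W_net / Q_in * 100
eta = 51.739 / 462.17 * 100
eta = 11.195 %


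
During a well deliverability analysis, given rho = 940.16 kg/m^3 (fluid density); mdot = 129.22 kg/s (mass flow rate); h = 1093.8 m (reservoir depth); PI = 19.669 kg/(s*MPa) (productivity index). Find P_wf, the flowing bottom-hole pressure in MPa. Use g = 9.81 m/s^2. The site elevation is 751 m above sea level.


Step 1: P_i = rho*g*h/1e6 = 940.16*9.81*1093.8/1e6 = 10.08808 MPa
Step 2: P_wf = P_i - mdot/PI = 10.08808 - 129.22/19.669 = 3.5184 MPa
P_wf = 3.5184 MPa


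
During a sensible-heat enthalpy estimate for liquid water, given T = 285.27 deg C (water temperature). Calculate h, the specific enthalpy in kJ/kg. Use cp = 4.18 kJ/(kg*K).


h = cp * T
h = 4.18 * 285.27
h = 1192.4 kJ/kg


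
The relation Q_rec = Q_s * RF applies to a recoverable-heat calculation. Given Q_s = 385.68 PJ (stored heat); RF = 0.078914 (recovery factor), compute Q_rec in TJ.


Q_rec = Q_s * RF
Q_rec = 385.68 * 0.078914
Q_rec = 30.43555 PJ
Convert: 30.43555 PJ * 1000.0 = 30436 TJ
Q_rec = 30436 TJ


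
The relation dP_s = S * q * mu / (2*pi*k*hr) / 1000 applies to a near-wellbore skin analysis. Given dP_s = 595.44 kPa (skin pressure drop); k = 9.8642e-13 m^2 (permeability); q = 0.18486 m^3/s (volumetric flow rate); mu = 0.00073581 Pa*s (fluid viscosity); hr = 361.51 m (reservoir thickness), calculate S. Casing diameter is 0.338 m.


S = dP_s * 1000 * 2*pi*k*hr / (q*mu)
S = 595.44 * 1000 * 2*pi*9.8642e-13*361.51 / (0.18486*0.00073581)
S = 9.8082


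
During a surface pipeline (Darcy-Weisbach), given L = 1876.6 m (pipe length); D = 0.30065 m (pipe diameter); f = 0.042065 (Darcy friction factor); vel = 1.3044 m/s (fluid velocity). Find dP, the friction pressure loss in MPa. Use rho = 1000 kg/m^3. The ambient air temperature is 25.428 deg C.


dP = f * (L/D) * (rho*vel^2/2) / 1000
dP = 0.042065 * (1876.6/0.30065) * (1000*1.3044^2/2) / 1000
dP = 223.3690 kPa
Convert: 223.3690 kPa * 0.001 = 0.22337 MPa
dP = 0.22337 MPa


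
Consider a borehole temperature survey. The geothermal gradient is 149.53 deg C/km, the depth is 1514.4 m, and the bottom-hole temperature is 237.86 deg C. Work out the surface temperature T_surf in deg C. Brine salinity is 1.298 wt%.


T_surf = T_d - grad * d / 1000
T_surf = 237.86 - 149.53 * 1514.4 / 1000
T_surf = 11.412 deg C


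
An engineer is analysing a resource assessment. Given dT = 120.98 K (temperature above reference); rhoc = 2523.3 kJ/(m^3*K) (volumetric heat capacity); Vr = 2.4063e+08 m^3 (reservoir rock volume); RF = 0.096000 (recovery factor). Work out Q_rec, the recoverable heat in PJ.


Step 1: Q_s = Vr*rhoc*dT/1e12 = 2.4063e+08*2523.3*120.98/1e12 = 73.45684 PJ
Step 2: Q_rec = Q_s * RF = 73.45684 * 0.096 = 7.0519 PJ
Q_rec = 7.0519 PJ


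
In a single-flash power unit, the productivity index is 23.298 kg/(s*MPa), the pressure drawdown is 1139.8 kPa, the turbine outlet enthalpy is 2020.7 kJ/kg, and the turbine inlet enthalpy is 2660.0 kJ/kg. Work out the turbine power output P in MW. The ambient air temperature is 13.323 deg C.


Step 1: mdot = PI * dP / 1000 = 23.298 * 1139.8 / 1000 = 26.55506 kg/s
Step 2: P = mdot*(h_in - h_out)/1000 = 26.55506*(2660.0 - 2020.7)/1000 = 16.977 MW
P = 16.977 MW


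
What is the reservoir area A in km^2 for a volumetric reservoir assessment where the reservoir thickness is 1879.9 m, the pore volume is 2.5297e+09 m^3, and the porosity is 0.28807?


A = Vp / (1e6 * hr * phi)
A = 2.5297e+09 / (1e6 * 1879.9 * 0.28807)
A = 4.6713 km^2


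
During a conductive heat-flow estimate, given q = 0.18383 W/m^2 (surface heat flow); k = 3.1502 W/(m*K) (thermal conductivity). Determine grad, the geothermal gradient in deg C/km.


grad = q * 1000 / k
grad = 0.18383 * 1000 / 3.1502
grad = 58.355 deg C/km


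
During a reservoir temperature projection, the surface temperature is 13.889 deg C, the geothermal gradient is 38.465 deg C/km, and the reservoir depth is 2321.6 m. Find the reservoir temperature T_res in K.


T_res = T_surf + grad * d / 1000
T_res = 13.889 + 38.465 * 2321.6 / 1000
T_res = 103.1893 deg C
Convert to K: 103.1893 + 273.15 = 376.34 K
T_res = 376.34 K


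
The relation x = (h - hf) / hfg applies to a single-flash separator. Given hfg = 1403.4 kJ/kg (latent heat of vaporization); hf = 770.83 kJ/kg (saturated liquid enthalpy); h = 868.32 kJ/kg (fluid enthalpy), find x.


x = (h - hf) / hfg
x = (868.32 - 770.83) / 1403.4
x = 0.069467


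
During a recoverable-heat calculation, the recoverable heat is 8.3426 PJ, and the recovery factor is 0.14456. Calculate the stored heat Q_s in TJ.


Q_s = Q_rec / RF
Q_s = 8.3426 / 0.14456
Q_s = 57.71029 PJ
Convert: 57.71029 PJ * 1000.0 = 57710 TJ
Q_s = 57710 TJ


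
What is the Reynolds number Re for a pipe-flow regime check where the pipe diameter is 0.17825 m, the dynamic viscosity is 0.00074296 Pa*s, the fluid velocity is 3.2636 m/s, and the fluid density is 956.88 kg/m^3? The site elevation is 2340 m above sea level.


Re = rho * vel * D / mu
Re = 956.88 * 3.2636 * 0.17825 / 0.00074296
Re = 7.4924e+05


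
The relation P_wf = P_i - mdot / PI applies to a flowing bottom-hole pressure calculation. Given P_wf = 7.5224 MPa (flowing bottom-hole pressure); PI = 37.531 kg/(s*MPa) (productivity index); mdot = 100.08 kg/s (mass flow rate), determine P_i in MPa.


P_i = P_wf + mdot / PI
P_i = 7.5224 + 100.08 / 37.531
P_i = 10.189 MPa


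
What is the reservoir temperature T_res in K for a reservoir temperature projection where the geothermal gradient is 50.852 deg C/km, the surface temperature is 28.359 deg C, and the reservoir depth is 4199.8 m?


T_res = T_surf + grad * d / 1000
T_res = 28.359 + 50.852 * 4199.8 / 1000
T_res = 241.9272 deg C
Convert to K: 241.9272 + 273.15 = 515.08 K
T_res = 515.08 K


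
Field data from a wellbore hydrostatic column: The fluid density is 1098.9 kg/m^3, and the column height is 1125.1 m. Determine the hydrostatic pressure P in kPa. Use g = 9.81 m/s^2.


P = rho * g * h / 1e6
P = 1098.9 * 9.81 * 1125.1 / 1e6
P = 12.12881 MPa
Convert: 12.12881 MPa * 1000.0 = 12129 kPa
P = 12129 kPa


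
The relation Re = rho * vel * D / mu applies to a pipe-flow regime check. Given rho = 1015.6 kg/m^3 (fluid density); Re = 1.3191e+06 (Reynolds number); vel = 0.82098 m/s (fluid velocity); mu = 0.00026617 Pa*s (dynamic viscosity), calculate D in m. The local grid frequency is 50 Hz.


D = Re * mu / (rho * vel)
D = 1.3191e+06 * 0.00026617 / (1015.6 * 0.82098)
D = 0.42110 m


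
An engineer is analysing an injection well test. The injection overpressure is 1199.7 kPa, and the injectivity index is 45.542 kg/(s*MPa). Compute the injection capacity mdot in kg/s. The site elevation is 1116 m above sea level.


mdot = II * dP / 1000
mdot = 45.542 * 1199.7 / 1000
mdot = 54.637 kg/s


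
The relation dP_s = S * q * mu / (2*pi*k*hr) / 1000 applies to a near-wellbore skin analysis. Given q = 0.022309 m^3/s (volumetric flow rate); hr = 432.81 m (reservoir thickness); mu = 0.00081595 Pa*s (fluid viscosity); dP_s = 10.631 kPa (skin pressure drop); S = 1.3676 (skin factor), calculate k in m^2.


k = S*q*mu / (2*pi*dP_s*1000*hr)
k = 1.3676*0.022309*0.00081595 / (2*pi*10.631*1000*432.81)
k = 8.6110e-13 m^2


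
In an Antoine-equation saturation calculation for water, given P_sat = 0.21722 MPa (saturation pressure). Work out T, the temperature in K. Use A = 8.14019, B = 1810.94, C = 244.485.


T = B / (A - log10(P_sat * 760 / 0.101325)) - C
T = 1810.94 / (8.14019 - log10(0.21722 * 760 / 0.101325)) - 244.485
T = 122.9803 deg C
Convert to K: 122.9803 + 273.15 = 396.13 K
T = 396.13 K


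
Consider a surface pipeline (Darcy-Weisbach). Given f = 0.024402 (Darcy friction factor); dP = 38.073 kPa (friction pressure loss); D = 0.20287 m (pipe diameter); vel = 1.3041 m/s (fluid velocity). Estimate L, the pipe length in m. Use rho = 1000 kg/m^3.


L = dP*1000*D / (f*rho*vel^2/2)
L = 38.073*1000*0.20287 / (0.024402*1000*1.3041^2/2)
L = 372.24 m


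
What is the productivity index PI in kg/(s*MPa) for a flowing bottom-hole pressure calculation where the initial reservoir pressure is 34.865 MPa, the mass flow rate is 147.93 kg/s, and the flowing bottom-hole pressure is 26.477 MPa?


PI = mdot / (P_i - P_wf)
PI = 147.93 / (34.865 - 26.477)
PI = 17.636 kg/(s*MPa)


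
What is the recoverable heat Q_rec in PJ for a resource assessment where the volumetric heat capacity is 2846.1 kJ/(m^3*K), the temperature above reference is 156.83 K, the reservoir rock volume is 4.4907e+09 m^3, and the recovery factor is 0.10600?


Step 1: Q_s = Vr*rhoc*dT/1e12 = 4.4907e+09*2846.1*156.83/1e12 = 2004.441 PJ
Step 2: Q_rec = Q_s * RF = 2004.441 * 0.106 = 212.47 PJ
Q_rec = 212.47 PJ


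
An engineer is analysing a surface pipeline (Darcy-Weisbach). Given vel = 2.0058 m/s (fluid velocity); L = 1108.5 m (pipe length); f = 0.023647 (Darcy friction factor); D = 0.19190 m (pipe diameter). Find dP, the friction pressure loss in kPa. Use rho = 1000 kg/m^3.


dP = f * (L/D) * (rho*vel^2/2) / 1000
dP = 0.023647 * (1108.5/0.19190) * (1000*2.0058^2/2) / 1000
dP = 274.78 kPa


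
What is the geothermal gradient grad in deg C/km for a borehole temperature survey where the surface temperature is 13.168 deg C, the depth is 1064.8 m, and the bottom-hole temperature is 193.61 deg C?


grad = (T_d - T_surf) / d * 1000
grad = (193.61 - 13.168) / 1064.8 * 1000
grad = 169.46 deg C/km


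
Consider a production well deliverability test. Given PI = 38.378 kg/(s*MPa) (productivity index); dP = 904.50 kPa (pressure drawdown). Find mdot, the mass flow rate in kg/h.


mdot = PI * dP / 1000
mdot = 38.378 * 904.50 / 1000
mdot = 34.71290 kg/s
Convert: 34.71290 kg/s * 3600.0 = 1.2497e+05 kg/h
mdot = 1.2497e+05 kg/h


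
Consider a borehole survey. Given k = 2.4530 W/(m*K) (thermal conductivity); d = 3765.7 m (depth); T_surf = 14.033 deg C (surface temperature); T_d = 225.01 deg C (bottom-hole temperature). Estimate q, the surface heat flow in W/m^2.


Step 1: grad = (T_d - T_surf)/d * 1000 = (225.01 - 14.033)/3765.7 * 1000 = 56.02597 deg C/km
Step 2: q = k * grad / 1000 = 2.453 * 56.02597 / 1000 = 0.13743 W/m^2
q = 0.13743 W/m^2


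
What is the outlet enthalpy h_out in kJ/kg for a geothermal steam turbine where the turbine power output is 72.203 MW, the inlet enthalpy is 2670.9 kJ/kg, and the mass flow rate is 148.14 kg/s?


h_out = h_in - P * 1000 / mdot
h_out = 2670.9 - 72.203 * 1000 / 148.14
h_out = 2183.5 kJ/kg


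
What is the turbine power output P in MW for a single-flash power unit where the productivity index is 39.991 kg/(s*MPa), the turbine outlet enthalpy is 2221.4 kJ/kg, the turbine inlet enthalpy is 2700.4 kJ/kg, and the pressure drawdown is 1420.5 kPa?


Step 1: mdot = PI * dP / 1000 = 39.991 * 1420.5 / 1000 = 56.80722 kg/s
Step 2: P = mdot*(h_in - h_out)/1000 = 56.80722*(2700.4 - 2221.4)/1000 = 27.211 MW
P = 27.211 MW


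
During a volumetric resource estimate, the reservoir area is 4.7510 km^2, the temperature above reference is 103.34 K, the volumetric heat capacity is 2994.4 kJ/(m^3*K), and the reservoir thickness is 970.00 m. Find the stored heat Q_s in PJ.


Step 1: Vr = A*1e6*hr = 4.751*1e6*970.0 = 4.608470e+09 m^3
Step 2: Q_s = Vr*rhoc*dT/1e12 = 4.608470e+09*2994.4*103.34/1e12 = 1426.1 PJ
Q_s = 1426.1 PJ


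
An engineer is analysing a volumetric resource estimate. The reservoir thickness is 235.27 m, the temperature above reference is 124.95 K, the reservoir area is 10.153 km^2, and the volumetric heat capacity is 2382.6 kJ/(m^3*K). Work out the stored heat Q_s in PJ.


Step 1: Vr = A*1e6*hr = 10.153*1e6*235.27 = 2.388696e+09 m^3
Step 2: Q_s = Vr*rhoc*dT/1e12 = 2.388696e+09*2382.6*124.95/1e12 = 711.13 PJ
Q_s = 711.13 PJ


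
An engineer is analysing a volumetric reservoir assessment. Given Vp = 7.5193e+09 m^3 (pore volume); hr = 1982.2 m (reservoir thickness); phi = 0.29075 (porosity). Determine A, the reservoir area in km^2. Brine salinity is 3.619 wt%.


A = Vp / (1e6 * hr * phi)
A = 7.5193e+09 / (1e6 * 1982.2 * 0.29075)
A = 13.047 km^2


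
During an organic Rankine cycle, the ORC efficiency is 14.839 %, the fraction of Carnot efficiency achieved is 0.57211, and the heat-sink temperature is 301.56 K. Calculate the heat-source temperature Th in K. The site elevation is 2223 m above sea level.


Th = Tc / (1 - (eta_orc/100)/f)
Th = 301.56 / (1 - (14.839/100)/0.57211)
Th = 407.17 K


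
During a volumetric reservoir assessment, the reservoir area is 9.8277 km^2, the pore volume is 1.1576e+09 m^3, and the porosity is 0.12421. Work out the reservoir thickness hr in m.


hr = Vp / (A * 1e6 * phi)
hr = 1.1576e+09 / (9.8277 * 1e6 * 0.12421)
hr = 948.31 m


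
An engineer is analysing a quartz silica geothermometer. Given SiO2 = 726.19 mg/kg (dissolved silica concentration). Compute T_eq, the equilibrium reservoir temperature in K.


T_eq = 1309 / (5.19 - log10(SiO2)) - 273.15
T_eq = 1309 / (5.19 - log10(726.19)) - 273.15
T_eq = 288.9059 deg C
Convert to K: 288.9059 + 273.15 = 562.06 K
T_eq = 562.06 K


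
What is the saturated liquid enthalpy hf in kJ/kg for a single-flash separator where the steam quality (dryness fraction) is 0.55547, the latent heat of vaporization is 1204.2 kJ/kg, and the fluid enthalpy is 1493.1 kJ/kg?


hf = h - x * hfg
hf = 1493.1 - 0.55547 * 1204.2
hf = 824.20 kJ/kg


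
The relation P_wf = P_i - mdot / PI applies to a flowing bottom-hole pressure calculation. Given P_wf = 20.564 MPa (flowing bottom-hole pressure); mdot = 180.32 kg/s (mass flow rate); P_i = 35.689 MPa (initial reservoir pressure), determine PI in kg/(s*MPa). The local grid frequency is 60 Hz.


PI = mdot / (P_i - P_wf)
PI = 180.32 / (35.689 - 20.564)
PI = 11.922 kg/(s*MPa)


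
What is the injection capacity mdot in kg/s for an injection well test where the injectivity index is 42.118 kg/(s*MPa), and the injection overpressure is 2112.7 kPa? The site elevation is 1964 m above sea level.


mdot = II * dP / 1000
mdot = 42.118 * 2112.7 / 1000
mdot = 88.983 kg/s


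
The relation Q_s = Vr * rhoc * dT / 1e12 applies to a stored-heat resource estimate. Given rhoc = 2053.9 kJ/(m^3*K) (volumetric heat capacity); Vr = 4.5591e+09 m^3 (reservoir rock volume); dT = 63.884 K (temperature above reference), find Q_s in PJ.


Q_s = Vr * rhoc * dT / 1e12
Q_s = 4.5591e+09 * 2053.9 * 63.884 / 1e12
Q_s = 598.21 PJ


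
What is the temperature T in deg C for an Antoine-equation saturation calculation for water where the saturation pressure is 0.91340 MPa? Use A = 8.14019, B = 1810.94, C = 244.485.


T = B / (A - log10(P_sat * 760 / 0.101325)) - C
T = 1810.94 / (8.14019 - log10(0.91340 * 760 / 0.101325)) - 244.485
T = 176.23 deg C


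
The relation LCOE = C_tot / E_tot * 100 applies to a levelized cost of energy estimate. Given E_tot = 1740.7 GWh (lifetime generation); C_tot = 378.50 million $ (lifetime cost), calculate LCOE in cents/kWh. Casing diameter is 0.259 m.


LCOE = C_tot / E_tot * 100
LCOE = 378.50 / 1740.7 * 100
LCOE = 21.744 cents/kWh


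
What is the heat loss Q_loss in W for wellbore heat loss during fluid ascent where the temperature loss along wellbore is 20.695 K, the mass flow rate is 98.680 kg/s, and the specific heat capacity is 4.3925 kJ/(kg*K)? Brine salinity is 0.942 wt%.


Q_loss = mdot * cp * dT
Q_loss = 98.680 * 4.3925 * 20.695
Q_loss = 8970.287 kW
Convert: 8970.287 kW * 1000.0 = 8.9703e+06 W
Q_loss = 8.9703e+06 W


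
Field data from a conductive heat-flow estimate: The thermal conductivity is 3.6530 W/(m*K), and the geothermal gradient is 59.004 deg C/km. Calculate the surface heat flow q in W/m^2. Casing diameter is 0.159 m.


q = k * grad / 1000
q = 3.6530 * 59.004 / 1000
q = 0.21554 W/m^2


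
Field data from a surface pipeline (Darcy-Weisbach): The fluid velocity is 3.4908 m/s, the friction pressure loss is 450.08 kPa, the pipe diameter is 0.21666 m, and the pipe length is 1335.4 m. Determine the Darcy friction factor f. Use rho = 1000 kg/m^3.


f = dP*1000 / ((L/D)*(rho*vel^2/2))
f = 450.08*1000 / ((1335.4/0.21666)*(1000*3.4908^2/2))
f = 0.011985


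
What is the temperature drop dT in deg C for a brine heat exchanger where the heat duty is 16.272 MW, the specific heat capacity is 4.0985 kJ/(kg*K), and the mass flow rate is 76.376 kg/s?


dT = Q * 1000 / (mdot * cp)
dT = 16.272 * 1000 / (76.376 * 4.0985)
dT = 51.98273 K
Convert (temperature difference, 1 K = 1 deg C): 51.98273 K = 51.98273 deg C
dT = 51.983 deg C


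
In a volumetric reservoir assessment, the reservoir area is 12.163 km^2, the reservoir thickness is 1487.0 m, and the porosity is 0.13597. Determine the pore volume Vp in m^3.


Vp = A * 1e6 * hr * phi
Vp = 12.163 * 1e6 * 1487.0 * 0.13597
Vp = 2.4592e+09 m^3


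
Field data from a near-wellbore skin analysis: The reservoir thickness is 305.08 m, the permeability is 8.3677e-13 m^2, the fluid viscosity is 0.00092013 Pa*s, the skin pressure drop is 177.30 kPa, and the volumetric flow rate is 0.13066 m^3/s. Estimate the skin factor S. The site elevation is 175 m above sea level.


S = dP_s * 1000 * 2*pi*k*hr / (q*mu)
S = 177.30 * 1000 * 2*pi*8.3677e-13*305.08 / (0.13066*0.00092013)
S = 2.3655


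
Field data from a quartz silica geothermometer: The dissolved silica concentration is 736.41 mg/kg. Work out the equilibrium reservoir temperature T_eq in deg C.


T_eq = 1309 / (5.19 - log10(SiO2)) - 273.15
T_eq = 1309 / (5.19 - log10(736.41)) - 273.15
T_eq = 290.37 deg C


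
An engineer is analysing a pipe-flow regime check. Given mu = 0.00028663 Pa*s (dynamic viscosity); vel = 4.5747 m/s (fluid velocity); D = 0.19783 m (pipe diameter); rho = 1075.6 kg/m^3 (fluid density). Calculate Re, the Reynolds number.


Re = rho * vel * D / mu
Re = 1075.6 * 4.5747 * 0.19783 / 0.00028663
Re = 3.3961e+06


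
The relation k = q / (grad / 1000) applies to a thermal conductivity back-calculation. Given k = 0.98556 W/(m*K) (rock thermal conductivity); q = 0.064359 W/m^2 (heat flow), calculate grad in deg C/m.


grad = q / k * 1000
grad = 0.064359 / 0.98556 * 1000
grad = 65.30196 deg C/km
Convert: 65.30196 deg C/km * 0.001 = 0.065302 deg C/m
grad = 0.065302 deg C/m


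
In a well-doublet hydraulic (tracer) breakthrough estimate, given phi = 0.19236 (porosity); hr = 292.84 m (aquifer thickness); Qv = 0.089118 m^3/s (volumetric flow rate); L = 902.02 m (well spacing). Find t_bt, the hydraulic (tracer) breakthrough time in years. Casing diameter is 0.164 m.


t_bt = pi * hr * phi * L^2 / (3 * Qv) / (365.25*86400)
t_bt = pi * 292.84 * 0.19236 * 902.02^2 / (3 * 0.089118) / (365.25*86400)
t_bt = 17.066 years


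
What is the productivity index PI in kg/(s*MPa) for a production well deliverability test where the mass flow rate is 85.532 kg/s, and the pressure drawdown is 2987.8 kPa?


PI = mdot * 1000 / dP
PI = 85.532 * 1000 / 2987.8
PI = 28.627 kg/(s*MPa)


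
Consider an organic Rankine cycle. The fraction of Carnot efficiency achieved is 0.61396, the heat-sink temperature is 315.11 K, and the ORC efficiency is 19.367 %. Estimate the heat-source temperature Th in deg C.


Th = Tc / (1 - (eta_orc/100)/f)
Th = 315.11 / (1 - (19.367/100)/0.61396)
Th = 460.3130 K
Convert to deg C: 460.3130 - 273.15 = 187.16 deg C
Th = 187.16 deg C


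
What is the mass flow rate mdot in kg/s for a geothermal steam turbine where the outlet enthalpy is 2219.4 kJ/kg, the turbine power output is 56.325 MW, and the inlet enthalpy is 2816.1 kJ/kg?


mdot = P * 1000 / (h_in - h_out)
mdot = 56.325 * 1000 / (2816.1 - 2219.4)
mdot = 94.394 kg/s


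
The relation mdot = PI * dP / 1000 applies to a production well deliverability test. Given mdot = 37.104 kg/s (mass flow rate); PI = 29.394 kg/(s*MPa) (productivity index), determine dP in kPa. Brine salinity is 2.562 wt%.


dP = mdot * 1000 / PI
dP = 37.104 * 1000 / 29.394
dP = 1262.3 kPa


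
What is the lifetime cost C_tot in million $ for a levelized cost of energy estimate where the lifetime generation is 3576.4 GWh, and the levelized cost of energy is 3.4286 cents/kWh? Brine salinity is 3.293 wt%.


C_tot = LCOE / 100 * E_tot
C_tot = 3.4286 / 100 * 3576.4
C_tot = 122.62 million $


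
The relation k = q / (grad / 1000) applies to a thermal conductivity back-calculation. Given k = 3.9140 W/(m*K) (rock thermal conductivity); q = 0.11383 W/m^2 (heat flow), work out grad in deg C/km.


grad = q / k * 1000
grad = 0.11383 / 3.9140 * 1000
grad = 29.083 deg C/km


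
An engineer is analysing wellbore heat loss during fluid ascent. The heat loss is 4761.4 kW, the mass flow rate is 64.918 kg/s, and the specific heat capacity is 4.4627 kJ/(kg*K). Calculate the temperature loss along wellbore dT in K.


dT = Q_loss / (mdot * cp)
dT = 4761.4 / (64.918 * 4.4627)
dT = 16.435 K


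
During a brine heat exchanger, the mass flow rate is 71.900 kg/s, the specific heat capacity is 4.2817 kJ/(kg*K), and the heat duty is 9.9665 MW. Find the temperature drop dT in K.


dT = Q * 1000 / (mdot * cp)
dT = 9.9665 * 1000 / (71.900 * 4.2817)
dT = 32.374 K


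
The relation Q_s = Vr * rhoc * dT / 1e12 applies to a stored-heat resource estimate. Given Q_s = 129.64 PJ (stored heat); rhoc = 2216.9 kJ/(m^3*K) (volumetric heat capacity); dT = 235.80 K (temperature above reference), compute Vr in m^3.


Vr = Q_s * 1e12 / (rhoc * dT)
Vr = 129.64 * 1e12 / (2216.9 * 235.80)
Vr = 2.4800e+08 m^3


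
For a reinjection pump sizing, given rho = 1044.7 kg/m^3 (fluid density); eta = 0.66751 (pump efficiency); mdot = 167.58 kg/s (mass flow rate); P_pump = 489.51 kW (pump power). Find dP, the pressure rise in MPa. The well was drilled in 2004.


dP = P_pump * rho * eta / mdot
dP = 489.51 * 1044.7 * 0.66751 / 167.58
dP = 2036.989 kPa
Convert: 2036.989 kPa * 0.001 = 2.0370 MPa
dP = 2.0370 MPa


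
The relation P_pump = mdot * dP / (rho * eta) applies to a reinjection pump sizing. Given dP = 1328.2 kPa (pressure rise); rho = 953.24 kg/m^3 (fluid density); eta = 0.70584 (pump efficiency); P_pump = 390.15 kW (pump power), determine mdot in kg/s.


mdot = P_pump * rho * eta / dP
mdot = 390.15 * 953.24 * 0.70584 / 1328.2
mdot = 197.64 kg/s


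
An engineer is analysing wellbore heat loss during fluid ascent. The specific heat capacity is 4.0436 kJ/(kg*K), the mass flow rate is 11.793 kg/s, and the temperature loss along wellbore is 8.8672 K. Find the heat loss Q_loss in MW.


Q_loss = mdot * cp * dT
Q_loss = 11.793 * 4.0436 * 8.8672
Q_loss = 422.8428 kW
Convert: 422.8428 kW * 0.001 = 0.42284 MW
Q_loss = 0.42284 MW


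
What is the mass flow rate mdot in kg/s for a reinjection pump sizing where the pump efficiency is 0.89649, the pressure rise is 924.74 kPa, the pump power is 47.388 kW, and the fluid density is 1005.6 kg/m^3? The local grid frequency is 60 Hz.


mdot = P_pump * rho * eta / dP
mdot = 47.388 * 1005.6 * 0.89649 / 924.74
mdot = 46.198 kg/s


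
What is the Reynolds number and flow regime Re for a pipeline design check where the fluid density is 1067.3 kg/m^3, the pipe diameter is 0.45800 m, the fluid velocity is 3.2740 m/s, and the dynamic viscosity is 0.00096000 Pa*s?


Step 1: Re = rho*vel*D/mu = 1067.3*3.274*0.458/0.00096 = 1.6671e+06
Step 2: Re = 1.6671e+06 > 4000, so flow is turbulent.
Re = 1.6671e+06 (turbulent)


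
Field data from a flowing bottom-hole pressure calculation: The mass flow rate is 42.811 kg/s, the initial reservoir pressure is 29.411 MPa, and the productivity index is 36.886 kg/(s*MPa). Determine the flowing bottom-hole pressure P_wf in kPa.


P_wf = P_i - mdot / PI
P_wf = 29.411 - 42.811 / 36.886
P_wf = 28.25037 MPa
Convert: 28.25037 MPa * 1000.0 = 28250 kPa
P_wf = 28250 kPa


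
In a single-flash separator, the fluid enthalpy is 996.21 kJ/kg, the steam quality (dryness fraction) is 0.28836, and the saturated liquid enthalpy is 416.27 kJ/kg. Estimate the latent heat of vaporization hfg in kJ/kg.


hfg = (h - hf) / x
hfg = (996.21 - 416.27) / 0.28836
hfg = 2011.2 kJ/kg


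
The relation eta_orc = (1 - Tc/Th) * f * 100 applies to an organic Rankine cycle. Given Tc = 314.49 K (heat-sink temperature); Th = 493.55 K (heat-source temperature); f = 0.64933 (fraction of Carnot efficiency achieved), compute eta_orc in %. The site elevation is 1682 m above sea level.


eta_orc = (1 - Tc/Th) * f * 100
eta_orc = (1 - 314.49/493.55) * 0.64933 * 100
eta_orc = 23.558 %


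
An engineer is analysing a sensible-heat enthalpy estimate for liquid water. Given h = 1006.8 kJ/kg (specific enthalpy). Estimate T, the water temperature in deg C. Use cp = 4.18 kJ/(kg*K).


T = h / cp
T = 1006.8 / 4.18
T = 240.86 deg C


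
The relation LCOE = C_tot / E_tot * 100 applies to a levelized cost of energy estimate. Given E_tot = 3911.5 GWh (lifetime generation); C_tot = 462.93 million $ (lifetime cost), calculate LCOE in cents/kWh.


LCOE = C_tot / E_tot * 100
LCOE = 462.93 / 3911.5 * 100
LCOE = 11.835 cents/kWh
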